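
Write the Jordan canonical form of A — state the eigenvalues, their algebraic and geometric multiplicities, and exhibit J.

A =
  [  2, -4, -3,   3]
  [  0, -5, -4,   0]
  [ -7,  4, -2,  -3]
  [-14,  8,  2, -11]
J_1(-5) ⊕ J_1(-5) ⊕ J_2(-3)

The characteristic polynomial is
  det(x·I − A) = x^4 + 16*x^3 + 94*x^2 + 240*x + 225 = (x + 3)^2*(x + 5)^2

Eigenvalues and multiplicities (the geometric multiplicity of λ is n − rank(A − λI), which equals the number of Jordan blocks for λ):
  λ = -5: algebraic multiplicity = 2, geometric multiplicity = 2
  λ = -3: algebraic multiplicity = 2, geometric multiplicity = 1

Determining the block sizes for each eigenvalue:
  λ = -5: gm = am = 2, so every block has size 1 → block sizes [1, 1]
  λ = -3: one block (gm = 1), so the single block has size am = 2 → block sizes [2]

Assembling the blocks gives a Jordan form
J =
  [-5,  0,  0,  0]
  [ 0, -5,  0,  0]
  [ 0,  0, -3,  1]
  [ 0,  0,  0, -3]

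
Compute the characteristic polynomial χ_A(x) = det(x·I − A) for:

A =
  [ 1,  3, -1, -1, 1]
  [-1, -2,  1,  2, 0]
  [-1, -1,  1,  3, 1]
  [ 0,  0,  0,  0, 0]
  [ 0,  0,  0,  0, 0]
x^5

Expanding det(x·I − A) (e.g. by cofactor expansion or by noting that A is similar to its Jordan form J, which has the same characteristic polynomial as A) gives
  χ_A(x) = x^5
which factors as x^5. The eigenvalues (with algebraic multiplicities) are λ = 0 with multiplicity 5.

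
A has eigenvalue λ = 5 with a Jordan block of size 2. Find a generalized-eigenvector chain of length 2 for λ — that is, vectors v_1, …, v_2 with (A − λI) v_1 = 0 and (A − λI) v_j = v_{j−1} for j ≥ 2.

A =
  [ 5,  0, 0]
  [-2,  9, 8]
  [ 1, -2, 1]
A Jordan chain for λ = 5 of length 2:
v_1 = (0, -2, 1)ᵀ
v_2 = (1, 0, 0)ᵀ

Let N = A − (5)·I. We want v_2 with N^2 v_2 = 0 but N^1 v_2 ≠ 0; then v_{j-1} := N · v_j for j = 2, …, 2.

Pick v_2 = (1, 0, 0)ᵀ.
Then v_1 = N · v_2 = (0, -2, 1)ᵀ.

Sanity check: (A − (5)·I) v_1 = (0, 0, 0)ᵀ = 0. ✓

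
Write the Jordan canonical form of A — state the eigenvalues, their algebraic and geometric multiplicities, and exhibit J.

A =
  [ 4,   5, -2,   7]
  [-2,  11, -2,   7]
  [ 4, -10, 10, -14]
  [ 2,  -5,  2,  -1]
J_2(6) ⊕ J_1(6) ⊕ J_1(6)

The characteristic polynomial is
  det(x·I − A) = x^4 - 24*x^3 + 216*x^2 - 864*x + 1296 = (x - 6)^4

Eigenvalues and multiplicities (the geometric multiplicity of λ is n − rank(A − λI), which equals the number of Jordan blocks for λ):
  λ = 6: algebraic multiplicity = 4, geometric multiplicity = 3

Determining the block sizes for each eigenvalue:
  λ = 6: 3 blocks summing to 4 forces exactly one block of size 2 and the rest size 1 → block sizes [2, 1, 1]

Assembling the blocks gives a Jordan form
J =
  [6, 1, 0, 0]
  [0, 6, 0, 0]
  [0, 0, 6, 0]
  [0, 0, 0, 6]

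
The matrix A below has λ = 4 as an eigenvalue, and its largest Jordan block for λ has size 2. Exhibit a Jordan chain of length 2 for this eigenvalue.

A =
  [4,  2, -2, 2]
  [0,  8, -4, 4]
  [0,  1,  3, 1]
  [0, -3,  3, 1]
A Jordan chain for λ = 4 of length 2:
v_1 = (2, 4, 1, -3)ᵀ
v_2 = (0, 1, 0, 0)ᵀ

Let N = A − (4)·I. We want v_2 with N^2 v_2 = 0 but N^1 v_2 ≠ 0; then v_{j-1} := N · v_j for j = 2, …, 2.

Pick v_2 = (0, 1, 0, 0)ᵀ.
Then v_1 = N · v_2 = (2, 4, 1, -3)ᵀ.

Sanity check: (A − (4)·I) v_1 = (0, 0, 0, 0)ᵀ = 0. ✓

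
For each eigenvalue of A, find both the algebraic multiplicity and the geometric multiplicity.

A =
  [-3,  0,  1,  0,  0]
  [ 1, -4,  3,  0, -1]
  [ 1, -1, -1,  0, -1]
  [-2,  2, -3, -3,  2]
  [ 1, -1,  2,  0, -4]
λ = -3: alg = 5, geom = 3

Step 1 — factor the characteristic polynomial to read off the algebraic multiplicities:
  χ_A(x) = (x + 3)^5

Step 2 — compute geometric multiplicities via the rank-nullity identity g(λ) = n − rank(A − λI):
  rank(A − (-3)·I) = 2, so dim ker(A − (-3)·I) = n − 2 = 3

Summary:
  λ = -3: algebraic multiplicity = 5, geometric multiplicity = 3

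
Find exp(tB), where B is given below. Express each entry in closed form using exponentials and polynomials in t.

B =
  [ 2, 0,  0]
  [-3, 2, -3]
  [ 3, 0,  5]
e^{tB} =
  [exp(2*t), 0, 0]
  [-exp(5*t) + exp(2*t), exp(2*t), -exp(5*t) + exp(2*t)]
  [exp(5*t) - exp(2*t), 0, exp(5*t)]

Strategy: write B = P · J · P⁻¹ where J is a Jordan canonical form, so e^{tB} = P · e^{tJ} · P⁻¹, and e^{tJ} can be computed block-by-block.

B has Jordan form
J =
  [2, 0, 0]
  [0, 2, 0]
  [0, 0, 5]
(up to reordering of blocks).

Per-block formulas:
  For a 1×1 block at λ = 2: exp(t · [2]) = [e^(2t)].
  For a 1×1 block at λ = 5: exp(t · [5]) = [e^(5t)].

After assembling e^{tJ} and conjugating by P, we get:

e^{tB} =
  [exp(2*t), 0, 0]
  [-exp(5*t) + exp(2*t), exp(2*t), -exp(5*t) + exp(2*t)]
  [exp(5*t) - exp(2*t), 0, exp(5*t)]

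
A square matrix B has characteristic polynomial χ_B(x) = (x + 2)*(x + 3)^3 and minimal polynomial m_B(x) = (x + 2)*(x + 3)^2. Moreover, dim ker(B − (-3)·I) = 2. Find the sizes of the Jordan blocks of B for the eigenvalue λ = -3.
Block sizes for λ = -3: [2, 1]

Step 1 — from the characteristic polynomial, algebraic multiplicity of λ = -3 is 3. From dim ker(B − (-3)·I) = 2, there are exactly 2 Jordan blocks for λ = -3.
Step 2 — from the minimal polynomial, the factor (x + 3)^2 tells us the largest block for λ = -3 has size 2.
Step 3 — with total size 3, 2 blocks, and largest block 2, the block sizes (in nonincreasing order) are [2, 1].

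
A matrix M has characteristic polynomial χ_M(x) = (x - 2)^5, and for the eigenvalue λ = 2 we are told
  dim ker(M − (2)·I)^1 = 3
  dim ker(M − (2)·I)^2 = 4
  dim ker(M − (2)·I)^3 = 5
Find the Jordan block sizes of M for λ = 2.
Block sizes for λ = 2: [3, 1, 1]

From the dimensions of kernels of powers, the number of Jordan blocks of size at least j is d_j − d_{j−1} where d_j = dim ker(N^j) (with d_0 = 0). Computing the differences gives [3, 1, 1].
The number of blocks of size exactly k is (#blocks of size ≥ k) − (#blocks of size ≥ k + 1), so the partition is: 2 block(s) of size 1, 1 block(s) of size 3.
In nonincreasing order the block sizes are [3, 1, 1].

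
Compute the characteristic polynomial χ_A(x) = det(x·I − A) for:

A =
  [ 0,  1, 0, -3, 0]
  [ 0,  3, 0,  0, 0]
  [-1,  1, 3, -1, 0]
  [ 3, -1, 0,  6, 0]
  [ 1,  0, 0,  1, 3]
x^5 - 15*x^4 + 90*x^3 - 270*x^2 + 405*x - 243

Expanding det(x·I − A) (e.g. by cofactor expansion or by noting that A is similar to its Jordan form J, which has the same characteristic polynomial as A) gives
  χ_A(x) = x^5 - 15*x^4 + 90*x^3 - 270*x^2 + 405*x - 243
which factors as (x - 3)^5. The eigenvalues (with algebraic multiplicities) are λ = 3 with multiplicity 5.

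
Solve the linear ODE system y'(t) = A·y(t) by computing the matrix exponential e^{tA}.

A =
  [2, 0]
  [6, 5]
e^{tA} =
  [exp(2*t), 0]
  [2*exp(5*t) - 2*exp(2*t), exp(5*t)]

Strategy: write A = P · J · P⁻¹ where J is a Jordan canonical form, so e^{tA} = P · e^{tJ} · P⁻¹, and e^{tJ} can be computed block-by-block.

A has Jordan form
J =
  [2, 0]
  [0, 5]
(up to reordering of blocks).

Per-block formulas:
  For a 1×1 block at λ = 5: exp(t · [5]) = [e^(5t)].
  For a 1×1 block at λ = 2: exp(t · [2]) = [e^(2t)].

After assembling e^{tJ} and conjugating by P, we get:

e^{tA} =
  [exp(2*t), 0]
  [2*exp(5*t) - 2*exp(2*t), exp(5*t)]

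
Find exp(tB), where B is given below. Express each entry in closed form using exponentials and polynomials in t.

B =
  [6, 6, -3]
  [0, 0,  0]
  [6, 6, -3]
e^{tB} =
  [2*exp(3*t) - 1, 2*exp(3*t) - 2, 1 - exp(3*t)]
  [0, 1, 0]
  [2*exp(3*t) - 2, 2*exp(3*t) - 2, 2 - exp(3*t)]

Strategy: write B = P · J · P⁻¹ where J is a Jordan canonical form, so e^{tB} = P · e^{tJ} · P⁻¹, and e^{tJ} can be computed block-by-block.

B has Jordan form
J =
  [0, 0, 0]
  [0, 0, 0]
  [0, 0, 3]
(up to reordering of blocks).

Per-block formulas:
  For a 1×1 block at λ = 0: exp(t · [0]) = [e^(0t)].
  For a 1×1 block at λ = 3: exp(t · [3]) = [e^(3t)].

After assembling e^{tJ} and conjugating by P, we get:

e^{tB} =
  [2*exp(3*t) - 1, 2*exp(3*t) - 2, 1 - exp(3*t)]
  [0, 1, 0]
  [2*exp(3*t) - 2, 2*exp(3*t) - 2, 2 - exp(3*t)]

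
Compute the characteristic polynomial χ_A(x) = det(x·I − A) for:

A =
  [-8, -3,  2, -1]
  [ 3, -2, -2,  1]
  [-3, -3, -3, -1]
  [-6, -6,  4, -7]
x^4 + 20*x^3 + 150*x^2 + 500*x + 625

Expanding det(x·I − A) (e.g. by cofactor expansion or by noting that A is similar to its Jordan form J, which has the same characteristic polynomial as A) gives
  χ_A(x) = x^4 + 20*x^3 + 150*x^2 + 500*x + 625
which factors as (x + 5)^4. The eigenvalues (with algebraic multiplicities) are λ = -5 with multiplicity 4.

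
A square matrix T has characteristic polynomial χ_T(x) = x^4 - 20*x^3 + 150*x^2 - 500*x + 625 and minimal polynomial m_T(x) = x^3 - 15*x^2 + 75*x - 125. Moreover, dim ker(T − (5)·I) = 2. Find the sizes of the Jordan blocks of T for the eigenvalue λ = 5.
Block sizes for λ = 5: [3, 1]

Step 1 — from the characteristic polynomial, algebraic multiplicity of λ = 5 is 4. From dim ker(T − (5)·I) = 2, there are exactly 2 Jordan blocks for λ = 5.
Step 2 — from the minimal polynomial, the factor (x − 5)^3 tells us the largest block for λ = 5 has size 3.
Step 3 — with total size 4, 2 blocks, and largest block 3, the block sizes (in nonincreasing order) are [3, 1].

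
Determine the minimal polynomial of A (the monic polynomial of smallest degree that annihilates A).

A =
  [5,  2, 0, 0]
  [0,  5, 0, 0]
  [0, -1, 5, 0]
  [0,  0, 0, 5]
x^2 - 10*x + 25

The characteristic polynomial is χ_A(x) = (x - 5)^4, so the eigenvalues are known. The minimal polynomial is
  m_A(x) = Π_λ (x − λ)^{k_λ}
where k_λ is the size of the *largest* Jordan block for λ (equivalently, the smallest k with (A − λI)^k v = 0 for every generalised eigenvector v of λ).

  λ = 5: largest Jordan block has size 2, contributing (x − 5)^2

So m_A(x) = (x - 5)^2 = x^2 - 10*x + 25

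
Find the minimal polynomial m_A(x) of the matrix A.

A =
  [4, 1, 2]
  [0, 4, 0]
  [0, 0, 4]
x^2 - 8*x + 16

The characteristic polynomial is χ_A(x) = (x - 4)^3, so the eigenvalues are known. The minimal polynomial is
  m_A(x) = Π_λ (x − λ)^{k_λ}
where k_λ is the size of the *largest* Jordan block for λ (equivalently, the smallest k with (A − λI)^k v = 0 for every generalised eigenvector v of λ).

  λ = 4: largest Jordan block has size 2, contributing (x − 4)^2

So m_A(x) = (x - 4)^2 = x^2 - 8*x + 16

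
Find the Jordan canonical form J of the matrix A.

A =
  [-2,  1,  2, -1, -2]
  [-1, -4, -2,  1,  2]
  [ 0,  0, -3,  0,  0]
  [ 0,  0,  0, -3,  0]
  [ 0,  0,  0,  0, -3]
J_2(-3) ⊕ J_1(-3) ⊕ J_1(-3) ⊕ J_1(-3)

The characteristic polynomial is
  det(x·I − A) = x^5 + 15*x^4 + 90*x^3 + 270*x^2 + 405*x + 243 = (x + 3)^5

Eigenvalues and multiplicities (the geometric multiplicity of λ is n − rank(A − λI), which equals the number of Jordan blocks for λ):
  λ = -3: algebraic multiplicity = 5, geometric multiplicity = 4

Determining the block sizes for each eigenvalue:
  λ = -3: 4 blocks summing to 5 forces exactly one block of size 2 and the rest size 1 → block sizes [2, 1, 1, 1]

Assembling the blocks gives a Jordan form
J =
  [-3,  1,  0,  0,  0]
  [ 0, -3,  0,  0,  0]
  [ 0,  0, -3,  0,  0]
  [ 0,  0,  0, -3,  0]
  [ 0,  0,  0,  0, -3]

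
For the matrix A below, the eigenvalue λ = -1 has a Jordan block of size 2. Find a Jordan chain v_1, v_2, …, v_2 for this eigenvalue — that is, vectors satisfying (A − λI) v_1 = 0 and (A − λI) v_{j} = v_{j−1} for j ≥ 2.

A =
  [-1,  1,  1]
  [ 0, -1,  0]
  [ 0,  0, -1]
A Jordan chain for λ = -1 of length 2:
v_1 = (1, 0, 0)ᵀ
v_2 = (0, 1, 0)ᵀ

Let N = A − (-1)·I. We want v_2 with N^2 v_2 = 0 but N^1 v_2 ≠ 0; then v_{j-1} := N · v_j for j = 2, …, 2.

Pick v_2 = (0, 1, 0)ᵀ.
Then v_1 = N · v_2 = (1, 0, 0)ᵀ.

Sanity check: (A − (-1)·I) v_1 = (0, 0, 0)ᵀ = 0. ✓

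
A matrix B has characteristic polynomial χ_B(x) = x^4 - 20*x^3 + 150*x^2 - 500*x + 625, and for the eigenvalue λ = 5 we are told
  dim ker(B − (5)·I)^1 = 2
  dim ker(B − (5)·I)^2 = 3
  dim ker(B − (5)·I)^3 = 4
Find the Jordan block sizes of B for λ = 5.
Block sizes for λ = 5: [3, 1]

From the dimensions of kernels of powers, the number of Jordan blocks of size at least j is d_j − d_{j−1} where d_j = dim ker(N^j) (with d_0 = 0). Computing the differences gives [2, 1, 1].
The number of blocks of size exactly k is (#blocks of size ≥ k) − (#blocks of size ≥ k + 1), so the partition is: 1 block(s) of size 1, 1 block(s) of size 3.
In nonincreasing order the block sizes are [3, 1].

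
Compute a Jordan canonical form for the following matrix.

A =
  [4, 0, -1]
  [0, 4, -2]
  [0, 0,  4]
J_2(4) ⊕ J_1(4)

The characteristic polynomial is
  det(x·I − A) = x^3 - 12*x^2 + 48*x - 64 = (x - 4)^3

Eigenvalues and multiplicities (the geometric multiplicity of λ is n − rank(A − λI), which equals the number of Jordan blocks for λ):
  λ = 4: algebraic multiplicity = 3, geometric multiplicity = 2

Determining the block sizes for each eigenvalue:
  λ = 4: 2 blocks summing to 3 forces exactly one block of size 2 and the rest size 1 → block sizes [2, 1]

Assembling the blocks gives a Jordan form
J =
  [4, 1, 0]
  [0, 4, 0]
  [0, 0, 4]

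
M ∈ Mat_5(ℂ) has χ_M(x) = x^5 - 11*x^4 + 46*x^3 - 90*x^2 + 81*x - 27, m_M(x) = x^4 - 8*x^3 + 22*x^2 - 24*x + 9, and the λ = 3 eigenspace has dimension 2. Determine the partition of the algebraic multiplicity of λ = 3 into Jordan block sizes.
Block sizes for λ = 3: [2, 1]

Step 1 — from the characteristic polynomial, algebraic multiplicity of λ = 3 is 3. From dim ker(M − (3)·I) = 2, there are exactly 2 Jordan blocks for λ = 3.
Step 2 — from the minimal polynomial, the factor (x − 3)^2 tells us the largest block for λ = 3 has size 2.
Step 3 — with total size 3, 2 blocks, and largest block 2, the block sizes (in nonincreasing order) are [2, 1].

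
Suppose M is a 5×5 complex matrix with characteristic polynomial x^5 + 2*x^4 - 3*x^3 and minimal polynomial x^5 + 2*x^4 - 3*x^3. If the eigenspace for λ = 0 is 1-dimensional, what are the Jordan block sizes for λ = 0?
Block sizes for λ = 0: [3]

Step 1 — from the characteristic polynomial, algebraic multiplicity of λ = 0 is 3. From dim ker(M − (0)·I) = 1, there are exactly 1 Jordan blocks for λ = 0.
Step 2 — from the minimal polynomial, the factor (x − 0)^3 tells us the largest block for λ = 0 has size 3.
Step 3 — with total size 3, 1 blocks, and largest block 3, the block sizes (in nonincreasing order) are [3].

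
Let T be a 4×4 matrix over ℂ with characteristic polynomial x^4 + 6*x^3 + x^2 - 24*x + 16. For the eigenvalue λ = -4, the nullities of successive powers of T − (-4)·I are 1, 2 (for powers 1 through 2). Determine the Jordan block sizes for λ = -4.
Block sizes for λ = -4: [2]

From the dimensions of kernels of powers, the number of Jordan blocks of size at least j is d_j − d_{j−1} where d_j = dim ker(N^j) (with d_0 = 0). Computing the differences gives [1, 1].
The number of blocks of size exactly k is (#blocks of size ≥ k) − (#blocks of size ≥ k + 1), so the partition is: 1 block(s) of size 2.
In nonincreasing order the block sizes are [2].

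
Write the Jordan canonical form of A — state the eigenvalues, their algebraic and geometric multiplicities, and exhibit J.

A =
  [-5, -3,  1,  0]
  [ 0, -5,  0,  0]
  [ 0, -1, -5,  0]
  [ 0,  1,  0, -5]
J_3(-5) ⊕ J_1(-5)

The characteristic polynomial is
  det(x·I − A) = x^4 + 20*x^3 + 150*x^2 + 500*x + 625 = (x + 5)^4

Eigenvalues and multiplicities (the geometric multiplicity of λ is n − rank(A − λI), which equals the number of Jordan blocks for λ):
  λ = -5: algebraic multiplicity = 4, geometric multiplicity = 2

Determining the block sizes for each eigenvalue:
  λ = -5: with am = 4 and gm = 2, the partition is not yet determined (e.g. several partitions of 4 into 2 parts exist). Let N = A − (-5)·I. Computing rank(N^1) = 2, rank(N^2) = 1, rank(N^3) = 0; the number of blocks of size ≥ j is rank(N^{j−1}) − rank(N^j), giving [2, 1, 1]. So we have 1 block(s) of size 3, 1 block(s) of size 1 → block sizes [3, 1]

Assembling the blocks gives a Jordan form
J =
  [-5,  1,  0,  0]
  [ 0, -5,  1,  0]
  [ 0,  0, -5,  0]
  [ 0,  0,  0, -5]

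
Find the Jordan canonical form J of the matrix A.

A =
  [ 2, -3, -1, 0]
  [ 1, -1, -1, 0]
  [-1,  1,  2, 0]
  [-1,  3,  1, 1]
J_3(1) ⊕ J_1(1)

The characteristic polynomial is
  det(x·I − A) = x^4 - 4*x^3 + 6*x^2 - 4*x + 1 = (x - 1)^4

Eigenvalues and multiplicities (the geometric multiplicity of λ is n − rank(A − λI), which equals the number of Jordan blocks for λ):
  λ = 1: algebraic multiplicity = 4, geometric multiplicity = 2

Determining the block sizes for each eigenvalue:
  λ = 1: with am = 4 and gm = 2, the partition is not yet determined (e.g. several partitions of 4 into 2 parts exist). Let N = A − (1)·I. Computing rank(N^1) = 2, rank(N^2) = 1, rank(N^3) = 0; the number of blocks of size ≥ j is rank(N^{j−1}) − rank(N^j), giving [2, 1, 1]. So we have 1 block(s) of size 3, 1 block(s) of size 1 → block sizes [3, 1]

Assembling the blocks gives a Jordan form
J =
  [1, 1, 0, 0]
  [0, 1, 1, 0]
  [0, 0, 1, 0]
  [0, 0, 0, 1]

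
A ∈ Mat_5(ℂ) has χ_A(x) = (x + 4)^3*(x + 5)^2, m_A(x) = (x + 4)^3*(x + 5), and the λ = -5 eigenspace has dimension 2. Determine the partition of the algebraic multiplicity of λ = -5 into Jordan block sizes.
Block sizes for λ = -5: [1, 1]

Step 1 — from the characteristic polynomial, algebraic multiplicity of λ = -5 is 2. From dim ker(A − (-5)·I) = 2, there are exactly 2 Jordan blocks for λ = -5.
Step 2 — from the minimal polynomial, the factor (x + 5) tells us the largest block for λ = -5 has size 1.
Step 3 — with total size 2, 2 blocks, and largest block 1, the block sizes (in nonincreasing order) are [1, 1].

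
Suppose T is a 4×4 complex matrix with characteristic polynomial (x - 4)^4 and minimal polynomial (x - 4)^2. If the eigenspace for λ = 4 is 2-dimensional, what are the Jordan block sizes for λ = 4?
Block sizes for λ = 4: [2, 2]

Step 1 — from the characteristic polynomial, algebraic multiplicity of λ = 4 is 4. From dim ker(T − (4)·I) = 2, there are exactly 2 Jordan blocks for λ = 4.
Step 2 — from the minimal polynomial, the factor (x − 4)^2 tells us the largest block for λ = 4 has size 2.
Step 3 — with total size 4, 2 blocks, and largest block 2, the block sizes (in nonincreasing order) are [2, 2].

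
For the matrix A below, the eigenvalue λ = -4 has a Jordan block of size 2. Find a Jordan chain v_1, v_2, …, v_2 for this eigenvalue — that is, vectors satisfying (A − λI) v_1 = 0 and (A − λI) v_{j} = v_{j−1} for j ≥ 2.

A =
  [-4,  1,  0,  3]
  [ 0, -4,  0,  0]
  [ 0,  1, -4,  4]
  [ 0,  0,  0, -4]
A Jordan chain for λ = -4 of length 2:
v_1 = (1, 0, 1, 0)ᵀ
v_2 = (0, 1, 0, 0)ᵀ

Let N = A − (-4)·I. We want v_2 with N^2 v_2 = 0 but N^1 v_2 ≠ 0; then v_{j-1} := N · v_j for j = 2, …, 2.

Pick v_2 = (0, 1, 0, 0)ᵀ.
Then v_1 = N · v_2 = (1, 0, 1, 0)ᵀ.

Sanity check: (A − (-4)·I) v_1 = (0, 0, 0, 0)ᵀ = 0. ✓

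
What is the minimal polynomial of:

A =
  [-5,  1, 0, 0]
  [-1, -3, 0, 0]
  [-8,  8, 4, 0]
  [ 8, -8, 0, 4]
x^3 + 4*x^2 - 16*x - 64

The characteristic polynomial is χ_A(x) = (x - 4)^2*(x + 4)^2, so the eigenvalues are known. The minimal polynomial is
  m_A(x) = Π_λ (x − λ)^{k_λ}
where k_λ is the size of the *largest* Jordan block for λ (equivalently, the smallest k with (A − λI)^k v = 0 for every generalised eigenvector v of λ).

  λ = -4: largest Jordan block has size 2, contributing (x + 4)^2
  λ = 4: largest Jordan block has size 1, contributing (x − 4)

So m_A(x) = (x - 4)*(x + 4)^2 = x^3 + 4*x^2 - 16*x - 64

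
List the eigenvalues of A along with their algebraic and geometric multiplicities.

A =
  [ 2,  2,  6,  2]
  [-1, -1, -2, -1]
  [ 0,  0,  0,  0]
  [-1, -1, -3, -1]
λ = 0: alg = 4, geom = 2

Step 1 — factor the characteristic polynomial to read off the algebraic multiplicities:
  χ_A(x) = x^4

Step 2 — compute geometric multiplicities via the rank-nullity identity g(λ) = n − rank(A − λI):
  rank(A − (0)·I) = 2, so dim ker(A − (0)·I) = n − 2 = 2

Summary:
  λ = 0: algebraic multiplicity = 4, geometric multiplicity = 2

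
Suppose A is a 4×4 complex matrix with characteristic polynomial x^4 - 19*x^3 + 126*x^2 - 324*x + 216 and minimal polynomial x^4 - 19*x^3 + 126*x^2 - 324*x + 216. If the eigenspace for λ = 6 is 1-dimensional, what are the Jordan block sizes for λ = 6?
Block sizes for λ = 6: [3]

Step 1 — from the characteristic polynomial, algebraic multiplicity of λ = 6 is 3. From dim ker(A − (6)·I) = 1, there are exactly 1 Jordan blocks for λ = 6.
Step 2 — from the minimal polynomial, the factor (x − 6)^3 tells us the largest block for λ = 6 has size 3.
Step 3 — with total size 3, 1 blocks, and largest block 3, the block sizes (in nonincreasing order) are [3].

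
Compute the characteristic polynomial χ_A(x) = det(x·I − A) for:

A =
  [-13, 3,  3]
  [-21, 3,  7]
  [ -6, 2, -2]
x^3 + 12*x^2 + 48*x + 64

Expanding det(x·I − A) (e.g. by cofactor expansion or by noting that A is similar to its Jordan form J, which has the same characteristic polynomial as A) gives
  χ_A(x) = x^3 + 12*x^2 + 48*x + 64
which factors as (x + 4)^3. The eigenvalues (with algebraic multiplicities) are λ = -4 with multiplicity 3.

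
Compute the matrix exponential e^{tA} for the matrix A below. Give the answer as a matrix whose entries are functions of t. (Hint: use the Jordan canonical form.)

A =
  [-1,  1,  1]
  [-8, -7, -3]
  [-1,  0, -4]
e^{tA} =
  [3*t*exp(-4*t) + exp(-4*t), t*exp(-4*t), t*exp(-4*t)]
  [3*t^2*exp(-4*t)/2 - 8*t*exp(-4*t), t^2*exp(-4*t)/2 - 3*t*exp(-4*t) + exp(-4*t), t^2*exp(-4*t)/2 - 3*t*exp(-4*t)]
  [-3*t^2*exp(-4*t)/2 - t*exp(-4*t), -t^2*exp(-4*t)/2, -t^2*exp(-4*t)/2 + exp(-4*t)]

Strategy: write A = P · J · P⁻¹ where J is a Jordan canonical form, so e^{tA} = P · e^{tJ} · P⁻¹, and e^{tJ} can be computed block-by-block.

A has Jordan form
J =
  [-4,  1,  0]
  [ 0, -4,  1]
  [ 0,  0, -4]
(up to reordering of blocks).

Per-block formulas:
  For a 3×3 Jordan block J_3(-4): exp(t · J_3(-4)) = e^(-4t)·(I + t·N + (t^2/2)·N^2), where N is the 3×3 nilpotent shift.

After assembling e^{tJ} and conjugating by P, we get:

e^{tA} =
  [3*t*exp(-4*t) + exp(-4*t), t*exp(-4*t), t*exp(-4*t)]
  [3*t^2*exp(-4*t)/2 - 8*t*exp(-4*t), t^2*exp(-4*t)/2 - 3*t*exp(-4*t) + exp(-4*t), t^2*exp(-4*t)/2 - 3*t*exp(-4*t)]
  [-3*t^2*exp(-4*t)/2 - t*exp(-4*t), -t^2*exp(-4*t)/2, -t^2*exp(-4*t)/2 + exp(-4*t)]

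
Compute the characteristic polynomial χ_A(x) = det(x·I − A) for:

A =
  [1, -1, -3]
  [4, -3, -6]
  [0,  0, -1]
x^3 + 3*x^2 + 3*x + 1

Expanding det(x·I − A) (e.g. by cofactor expansion or by noting that A is similar to its Jordan form J, which has the same characteristic polynomial as A) gives
  χ_A(x) = x^3 + 3*x^2 + 3*x + 1
which factors as (x + 1)^3. The eigenvalues (with algebraic multiplicities) are λ = -1 with multiplicity 3.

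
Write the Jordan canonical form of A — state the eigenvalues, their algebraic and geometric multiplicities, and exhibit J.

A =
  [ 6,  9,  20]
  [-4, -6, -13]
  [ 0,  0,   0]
J_3(0)

The characteristic polynomial is
  det(x·I − A) = x^3

Eigenvalues and multiplicities (the geometric multiplicity of λ is n − rank(A − λI), which equals the number of Jordan blocks for λ):
  λ = 0: algebraic multiplicity = 3, geometric multiplicity = 1

Determining the block sizes for each eigenvalue:
  λ = 0: one block (gm = 1), so the single block has size am = 3 → block sizes [3]

Assembling the blocks gives a Jordan form
J =
  [0, 1, 0]
  [0, 0, 1]
  [0, 0, 0]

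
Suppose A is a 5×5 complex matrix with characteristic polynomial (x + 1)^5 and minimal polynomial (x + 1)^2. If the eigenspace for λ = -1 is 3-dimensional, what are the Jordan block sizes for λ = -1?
Block sizes for λ = -1: [2, 2, 1]

Step 1 — from the characteristic polynomial, algebraic multiplicity of λ = -1 is 5. From dim ker(A − (-1)·I) = 3, there are exactly 3 Jordan blocks for λ = -1.
Step 2 — from the minimal polynomial, the factor (x + 1)^2 tells us the largest block for λ = -1 has size 2.
Step 3 — with total size 5, 3 blocks, and largest block 2, the block sizes (in nonincreasing order) are [2, 2, 1].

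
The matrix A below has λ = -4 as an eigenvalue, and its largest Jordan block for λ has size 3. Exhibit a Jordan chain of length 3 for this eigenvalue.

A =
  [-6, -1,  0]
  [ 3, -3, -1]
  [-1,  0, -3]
A Jordan chain for λ = -4 of length 3:
v_1 = (1, -2, 1)ᵀ
v_2 = (-2, 3, -1)ᵀ
v_3 = (1, 0, 0)ᵀ

Let N = A − (-4)·I. We want v_3 with N^3 v_3 = 0 but N^2 v_3 ≠ 0; then v_{j-1} := N · v_j for j = 3, …, 2.

Pick v_3 = (1, 0, 0)ᵀ.
Then v_2 = N · v_3 = (-2, 3, -1)ᵀ.
Then v_1 = N · v_2 = (1, -2, 1)ᵀ.

Sanity check: (A − (-4)·I) v_1 = (0, 0, 0)ᵀ = 0. ✓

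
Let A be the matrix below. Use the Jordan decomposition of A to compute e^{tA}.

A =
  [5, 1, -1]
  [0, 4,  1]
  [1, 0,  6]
e^{tA} =
  [-t^2*exp(5*t)/2 + exp(5*t), -t^2*exp(5*t)/2 + t*exp(5*t), -t*exp(5*t)]
  [t^2*exp(5*t)/2, t^2*exp(5*t)/2 - t*exp(5*t) + exp(5*t), t*exp(5*t)]
  [t^2*exp(5*t)/2 + t*exp(5*t), t^2*exp(5*t)/2, t*exp(5*t) + exp(5*t)]

Strategy: write A = P · J · P⁻¹ where J is a Jordan canonical form, so e^{tA} = P · e^{tJ} · P⁻¹, and e^{tJ} can be computed block-by-block.

A has Jordan form
J =
  [5, 1, 0]
  [0, 5, 1]
  [0, 0, 5]
(up to reordering of blocks).

Per-block formulas:
  For a 3×3 Jordan block J_3(5): exp(t · J_3(5)) = e^(5t)·(I + t·N + (t^2/2)·N^2), where N is the 3×3 nilpotent shift.

After assembling e^{tJ} and conjugating by P, we get:

e^{tA} =
  [-t^2*exp(5*t)/2 + exp(5*t), -t^2*exp(5*t)/2 + t*exp(5*t), -t*exp(5*t)]
  [t^2*exp(5*t)/2, t^2*exp(5*t)/2 - t*exp(5*t) + exp(5*t), t*exp(5*t)]
  [t^2*exp(5*t)/2 + t*exp(5*t), t^2*exp(5*t)/2, t*exp(5*t) + exp(5*t)]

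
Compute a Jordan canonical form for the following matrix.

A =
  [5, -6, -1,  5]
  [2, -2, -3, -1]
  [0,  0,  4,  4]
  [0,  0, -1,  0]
J_1(1) ⊕ J_3(2)

The characteristic polynomial is
  det(x·I − A) = x^4 - 7*x^3 + 18*x^2 - 20*x + 8 = (x - 2)^3*(x - 1)

Eigenvalues and multiplicities (the geometric multiplicity of λ is n − rank(A − λI), which equals the number of Jordan blocks for λ):
  λ = 1: algebraic multiplicity = 1, geometric multiplicity = 1
  λ = 2: algebraic multiplicity = 3, geometric multiplicity = 1

Determining the block sizes for each eigenvalue:
  λ = 1: one block (gm = 1), so the single block has size am = 1 → block sizes [1]
  λ = 2: one block (gm = 1), so the single block has size am = 3 → block sizes [3]

Assembling the blocks gives a Jordan form
J =
  [1, 0, 0, 0]
  [0, 2, 1, 0]
  [0, 0, 2, 1]
  [0, 0, 0, 2]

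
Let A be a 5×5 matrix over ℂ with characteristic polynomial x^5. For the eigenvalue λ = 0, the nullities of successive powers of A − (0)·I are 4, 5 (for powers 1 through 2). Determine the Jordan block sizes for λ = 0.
Block sizes for λ = 0: [2, 1, 1, 1]

From the dimensions of kernels of powers, the number of Jordan blocks of size at least j is d_j − d_{j−1} where d_j = dim ker(N^j) (with d_0 = 0). Computing the differences gives [4, 1].
The number of blocks of size exactly k is (#blocks of size ≥ k) − (#blocks of size ≥ k + 1), so the partition is: 3 block(s) of size 1, 1 block(s) of size 2.
In nonincreasing order the block sizes are [2, 1, 1, 1].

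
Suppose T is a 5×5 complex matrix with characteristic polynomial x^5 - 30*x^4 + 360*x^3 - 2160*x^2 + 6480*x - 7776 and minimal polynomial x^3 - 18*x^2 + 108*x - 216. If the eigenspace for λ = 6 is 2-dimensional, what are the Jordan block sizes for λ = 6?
Block sizes for λ = 6: [3, 2]

Step 1 — from the characteristic polynomial, algebraic multiplicity of λ = 6 is 5. From dim ker(T − (6)·I) = 2, there are exactly 2 Jordan blocks for λ = 6.
Step 2 — from the minimal polynomial, the factor (x − 6)^3 tells us the largest block for λ = 6 has size 3.
Step 3 — with total size 5, 2 blocks, and largest block 3, the block sizes (in nonincreasing order) are [3, 2].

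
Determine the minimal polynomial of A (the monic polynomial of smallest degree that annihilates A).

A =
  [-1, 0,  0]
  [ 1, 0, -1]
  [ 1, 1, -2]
x^2 + 2*x + 1

The characteristic polynomial is χ_A(x) = (x + 1)^3, so the eigenvalues are known. The minimal polynomial is
  m_A(x) = Π_λ (x − λ)^{k_λ}
where k_λ is the size of the *largest* Jordan block for λ (equivalently, the smallest k with (A − λI)^k v = 0 for every generalised eigenvector v of λ).

  λ = -1: largest Jordan block has size 2, contributing (x + 1)^2

So m_A(x) = (x + 1)^2 = x^2 + 2*x + 1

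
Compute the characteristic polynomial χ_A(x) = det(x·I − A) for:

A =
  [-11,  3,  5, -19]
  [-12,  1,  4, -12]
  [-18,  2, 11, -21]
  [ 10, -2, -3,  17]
x^4 - 18*x^3 + 117*x^2 - 324*x + 324

Expanding det(x·I − A) (e.g. by cofactor expansion or by noting that A is similar to its Jordan form J, which has the same characteristic polynomial as A) gives
  χ_A(x) = x^4 - 18*x^3 + 117*x^2 - 324*x + 324
which factors as (x - 6)^2*(x - 3)^2. The eigenvalues (with algebraic multiplicities) are λ = 3 with multiplicity 2, λ = 6 with multiplicity 2.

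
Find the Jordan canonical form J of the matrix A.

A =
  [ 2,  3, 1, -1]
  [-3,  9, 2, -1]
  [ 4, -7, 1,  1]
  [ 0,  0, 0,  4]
J_3(4) ⊕ J_1(4)

The characteristic polynomial is
  det(x·I − A) = x^4 - 16*x^3 + 96*x^2 - 256*x + 256 = (x - 4)^4

Eigenvalues and multiplicities (the geometric multiplicity of λ is n − rank(A − λI), which equals the number of Jordan blocks for λ):
  λ = 4: algebraic multiplicity = 4, geometric multiplicity = 2

Determining the block sizes for each eigenvalue:
  λ = 4: with am = 4 and gm = 2, the partition is not yet determined (e.g. several partitions of 4 into 2 parts exist). Let N = A − (4)·I. Computing rank(N^1) = 2, rank(N^2) = 1, rank(N^3) = 0; the number of blocks of size ≥ j is rank(N^{j−1}) − rank(N^j), giving [2, 1, 1]. So we have 1 block(s) of size 3, 1 block(s) of size 1 → block sizes [3, 1]

Assembling the blocks gives a Jordan form
J =
  [4, 1, 0, 0]
  [0, 4, 1, 0]
  [0, 0, 4, 0]
  [0, 0, 0, 4]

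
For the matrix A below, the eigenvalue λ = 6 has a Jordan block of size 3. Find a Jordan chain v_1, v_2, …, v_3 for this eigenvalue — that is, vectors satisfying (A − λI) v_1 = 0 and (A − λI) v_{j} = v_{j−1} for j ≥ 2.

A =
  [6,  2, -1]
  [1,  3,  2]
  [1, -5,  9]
A Jordan chain for λ = 6 of length 3:
v_1 = (1, -1, -2)ᵀ
v_2 = (0, 1, 1)ᵀ
v_3 = (1, 0, 0)ᵀ

Let N = A − (6)·I. We want v_3 with N^3 v_3 = 0 but N^2 v_3 ≠ 0; then v_{j-1} := N · v_j for j = 3, …, 2.

Pick v_3 = (1, 0, 0)ᵀ.
Then v_2 = N · v_3 = (0, 1, 1)ᵀ.
Then v_1 = N · v_2 = (1, -1, -2)ᵀ.

Sanity check: (A − (6)·I) v_1 = (0, 0, 0)ᵀ = 0. ✓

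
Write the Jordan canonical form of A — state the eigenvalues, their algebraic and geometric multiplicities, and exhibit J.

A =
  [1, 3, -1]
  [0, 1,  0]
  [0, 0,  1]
J_2(1) ⊕ J_1(1)

The characteristic polynomial is
  det(x·I − A) = x^3 - 3*x^2 + 3*x - 1 = (x - 1)^3

Eigenvalues and multiplicities (the geometric multiplicity of λ is n − rank(A − λI), which equals the number of Jordan blocks for λ):
  λ = 1: algebraic multiplicity = 3, geometric multiplicity = 2

Determining the block sizes for each eigenvalue:
  λ = 1: 2 blocks summing to 3 forces exactly one block of size 2 and the rest size 1 → block sizes [2, 1]

Assembling the blocks gives a Jordan form
J =
  [1, 1, 0]
  [0, 1, 0]
  [0, 0, 1]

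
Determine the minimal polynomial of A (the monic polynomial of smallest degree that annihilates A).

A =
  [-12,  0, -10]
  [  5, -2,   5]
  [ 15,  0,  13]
x^2 - x - 6

The characteristic polynomial is χ_A(x) = (x - 3)*(x + 2)^2, so the eigenvalues are known. The minimal polynomial is
  m_A(x) = Π_λ (x − λ)^{k_λ}
where k_λ is the size of the *largest* Jordan block for λ (equivalently, the smallest k with (A − λI)^k v = 0 for every generalised eigenvector v of λ).

  λ = -2: largest Jordan block has size 1, contributing (x + 2)
  λ = 3: largest Jordan block has size 1, contributing (x − 3)

So m_A(x) = (x - 3)*(x + 2) = x^2 - x - 6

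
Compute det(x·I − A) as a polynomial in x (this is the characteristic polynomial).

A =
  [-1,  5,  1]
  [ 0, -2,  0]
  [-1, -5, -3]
x^3 + 6*x^2 + 12*x + 8

Expanding det(x·I − A) (e.g. by cofactor expansion or by noting that A is similar to its Jordan form J, which has the same characteristic polynomial as A) gives
  χ_A(x) = x^3 + 6*x^2 + 12*x + 8
which factors as (x + 2)^3. The eigenvalues (with algebraic multiplicities) are λ = -2 with multiplicity 3.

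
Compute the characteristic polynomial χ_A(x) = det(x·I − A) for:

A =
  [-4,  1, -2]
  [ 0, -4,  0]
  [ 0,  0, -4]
x^3 + 12*x^2 + 48*x + 64

Expanding det(x·I − A) (e.g. by cofactor expansion or by noting that A is similar to its Jordan form J, which has the same characteristic polynomial as A) gives
  χ_A(x) = x^3 + 12*x^2 + 48*x + 64
which factors as (x + 4)^3. The eigenvalues (with algebraic multiplicities) are λ = -4 with multiplicity 3.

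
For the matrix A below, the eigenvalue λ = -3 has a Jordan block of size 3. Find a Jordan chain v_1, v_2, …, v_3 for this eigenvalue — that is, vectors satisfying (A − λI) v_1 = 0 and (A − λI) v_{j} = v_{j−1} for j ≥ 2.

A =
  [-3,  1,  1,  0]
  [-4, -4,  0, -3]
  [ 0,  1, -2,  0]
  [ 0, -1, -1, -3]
A Jordan chain for λ = -3 of length 3:
v_1 = (-4, 4, -4, 4)ᵀ
v_2 = (0, -4, 0, 0)ᵀ
v_3 = (1, 0, 0, 0)ᵀ

Let N = A − (-3)·I. We want v_3 with N^3 v_3 = 0 but N^2 v_3 ≠ 0; then v_{j-1} := N · v_j for j = 3, …, 2.

Pick v_3 = (1, 0, 0, 0)ᵀ.
Then v_2 = N · v_3 = (0, -4, 0, 0)ᵀ.
Then v_1 = N · v_2 = (-4, 4, -4, 4)ᵀ.

Sanity check: (A − (-3)·I) v_1 = (0, 0, 0, 0)ᵀ = 0. ✓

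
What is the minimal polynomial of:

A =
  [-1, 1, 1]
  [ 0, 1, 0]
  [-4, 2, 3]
x^2 - 2*x + 1

The characteristic polynomial is χ_A(x) = (x - 1)^3, so the eigenvalues are known. The minimal polynomial is
  m_A(x) = Π_λ (x − λ)^{k_λ}
where k_λ is the size of the *largest* Jordan block for λ (equivalently, the smallest k with (A − λI)^k v = 0 for every generalised eigenvector v of λ).

  λ = 1: largest Jordan block has size 2, contributing (x − 1)^2

So m_A(x) = (x - 1)^2 = x^2 - 2*x + 1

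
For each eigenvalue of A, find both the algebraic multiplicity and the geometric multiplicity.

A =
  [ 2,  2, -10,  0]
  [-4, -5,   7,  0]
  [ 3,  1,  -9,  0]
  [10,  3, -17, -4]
λ = -4: alg = 4, geom = 2

Step 1 — factor the characteristic polynomial to read off the algebraic multiplicities:
  χ_A(x) = (x + 4)^4

Step 2 — compute geometric multiplicities via the rank-nullity identity g(λ) = n − rank(A − λI):
  rank(A − (-4)·I) = 2, so dim ker(A − (-4)·I) = n − 2 = 2

Summary:
  λ = -4: algebraic multiplicity = 4, geometric multiplicity = 2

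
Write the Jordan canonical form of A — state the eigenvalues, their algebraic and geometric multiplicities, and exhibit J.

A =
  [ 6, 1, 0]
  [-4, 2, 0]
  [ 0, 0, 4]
J_2(4) ⊕ J_1(4)

The characteristic polynomial is
  det(x·I − A) = x^3 - 12*x^2 + 48*x - 64 = (x - 4)^3

Eigenvalues and multiplicities (the geometric multiplicity of λ is n − rank(A − λI), which equals the number of Jordan blocks for λ):
  λ = 4: algebraic multiplicity = 3, geometric multiplicity = 2

Determining the block sizes for each eigenvalue:
  λ = 4: 2 blocks summing to 3 forces exactly one block of size 2 and the rest size 1 → block sizes [2, 1]

Assembling the blocks gives a Jordan form
J =
  [4, 1, 0]
  [0, 4, 0]
  [0, 0, 4]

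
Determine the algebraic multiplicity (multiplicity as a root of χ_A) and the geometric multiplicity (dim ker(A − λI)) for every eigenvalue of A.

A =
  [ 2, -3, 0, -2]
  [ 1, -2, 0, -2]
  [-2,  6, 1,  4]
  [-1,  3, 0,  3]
λ = 1: alg = 4, geom = 3

Step 1 — factor the characteristic polynomial to read off the algebraic multiplicities:
  χ_A(x) = (x - 1)^4

Step 2 — compute geometric multiplicities via the rank-nullity identity g(λ) = n − rank(A − λI):
  rank(A − (1)·I) = 1, so dim ker(A − (1)·I) = n − 1 = 3

Summary:
  λ = 1: algebraic multiplicity = 4, geometric multiplicity = 3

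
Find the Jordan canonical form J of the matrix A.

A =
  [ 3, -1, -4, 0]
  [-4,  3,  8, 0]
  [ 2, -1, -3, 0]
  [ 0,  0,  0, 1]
J_2(1) ⊕ J_1(1) ⊕ J_1(1)

The characteristic polynomial is
  det(x·I − A) = x^4 - 4*x^3 + 6*x^2 - 4*x + 1 = (x - 1)^4

Eigenvalues and multiplicities (the geometric multiplicity of λ is n − rank(A − λI), which equals the number of Jordan blocks for λ):
  λ = 1: algebraic multiplicity = 4, geometric multiplicity = 3

Determining the block sizes for each eigenvalue:
  λ = 1: 3 blocks summing to 4 forces exactly one block of size 2 and the rest size 1 → block sizes [2, 1, 1]

Assembling the blocks gives a Jordan form
J =
  [1, 1, 0, 0]
  [0, 1, 0, 0]
  [0, 0, 1, 0]
  [0, 0, 0, 1]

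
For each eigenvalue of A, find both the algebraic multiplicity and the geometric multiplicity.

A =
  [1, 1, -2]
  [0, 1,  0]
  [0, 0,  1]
λ = 1: alg = 3, geom = 2

Step 1 — factor the characteristic polynomial to read off the algebraic multiplicities:
  χ_A(x) = (x - 1)^3

Step 2 — compute geometric multiplicities via the rank-nullity identity g(λ) = n − rank(A − λI):
  rank(A − (1)·I) = 1, so dim ker(A − (1)·I) = n − 1 = 2

Summary:
  λ = 1: algebraic multiplicity = 3, geometric multiplicity = 2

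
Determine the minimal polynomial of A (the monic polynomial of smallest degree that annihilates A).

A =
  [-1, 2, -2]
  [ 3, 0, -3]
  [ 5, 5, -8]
x^2 + 6*x + 9

The characteristic polynomial is χ_A(x) = (x + 3)^3, so the eigenvalues are known. The minimal polynomial is
  m_A(x) = Π_λ (x − λ)^{k_λ}
where k_λ is the size of the *largest* Jordan block for λ (equivalently, the smallest k with (A − λI)^k v = 0 for every generalised eigenvector v of λ).

  λ = -3: largest Jordan block has size 2, contributing (x + 3)^2

So m_A(x) = (x + 3)^2 = x^2 + 6*x + 9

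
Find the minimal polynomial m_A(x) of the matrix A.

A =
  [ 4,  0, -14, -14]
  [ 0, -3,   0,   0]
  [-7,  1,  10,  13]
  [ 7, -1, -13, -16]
x^3 + 2*x^2 - 15*x - 36

The characteristic polynomial is χ_A(x) = (x - 4)*(x + 3)^3, so the eigenvalues are known. The minimal polynomial is
  m_A(x) = Π_λ (x − λ)^{k_λ}
where k_λ is the size of the *largest* Jordan block for λ (equivalently, the smallest k with (A − λI)^k v = 0 for every generalised eigenvector v of λ).

  λ = -3: largest Jordan block has size 2, contributing (x + 3)^2
  λ = 4: largest Jordan block has size 1, contributing (x − 4)

So m_A(x) = (x - 4)*(x + 3)^2 = x^3 + 2*x^2 - 15*x - 36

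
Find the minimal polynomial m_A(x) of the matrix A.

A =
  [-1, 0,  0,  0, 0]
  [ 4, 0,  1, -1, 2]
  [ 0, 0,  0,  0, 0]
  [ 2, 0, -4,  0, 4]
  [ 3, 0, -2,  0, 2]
x^4 - x^3 - 2*x^2

The characteristic polynomial is χ_A(x) = x^3*(x - 2)*(x + 1), so the eigenvalues are known. The minimal polynomial is
  m_A(x) = Π_λ (x − λ)^{k_λ}
where k_λ is the size of the *largest* Jordan block for λ (equivalently, the smallest k with (A − λI)^k v = 0 for every generalised eigenvector v of λ).

  λ = -1: largest Jordan block has size 1, contributing (x + 1)
  λ = 0: largest Jordan block has size 2, contributing (x − 0)^2
  λ = 2: largest Jordan block has size 1, contributing (x − 2)

So m_A(x) = x^2*(x - 2)*(x + 1) = x^4 - x^3 - 2*x^2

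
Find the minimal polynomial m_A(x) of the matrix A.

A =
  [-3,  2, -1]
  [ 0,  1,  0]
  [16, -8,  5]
x^2 - 2*x + 1

The characteristic polynomial is χ_A(x) = (x - 1)^3, so the eigenvalues are known. The minimal polynomial is
  m_A(x) = Π_λ (x − λ)^{k_λ}
where k_λ is the size of the *largest* Jordan block for λ (equivalently, the smallest k with (A − λI)^k v = 0 for every generalised eigenvector v of λ).

  λ = 1: largest Jordan block has size 2, contributing (x − 1)^2

So m_A(x) = (x - 1)^2 = x^2 - 2*x + 1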